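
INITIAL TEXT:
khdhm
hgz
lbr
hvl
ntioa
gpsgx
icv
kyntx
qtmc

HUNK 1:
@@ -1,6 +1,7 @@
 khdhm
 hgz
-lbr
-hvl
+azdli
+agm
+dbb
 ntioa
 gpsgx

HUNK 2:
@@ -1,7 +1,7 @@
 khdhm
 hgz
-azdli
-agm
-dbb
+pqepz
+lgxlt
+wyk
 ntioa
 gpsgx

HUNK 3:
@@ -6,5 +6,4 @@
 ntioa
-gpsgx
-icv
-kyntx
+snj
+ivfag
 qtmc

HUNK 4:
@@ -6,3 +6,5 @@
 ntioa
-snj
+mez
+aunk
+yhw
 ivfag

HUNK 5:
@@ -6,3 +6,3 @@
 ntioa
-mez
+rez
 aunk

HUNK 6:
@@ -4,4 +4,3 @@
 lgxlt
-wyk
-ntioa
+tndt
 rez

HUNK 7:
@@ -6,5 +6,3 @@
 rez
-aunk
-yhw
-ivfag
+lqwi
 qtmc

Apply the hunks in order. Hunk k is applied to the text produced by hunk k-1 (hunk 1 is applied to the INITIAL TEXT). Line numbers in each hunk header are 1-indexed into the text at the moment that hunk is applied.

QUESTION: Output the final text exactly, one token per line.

Hunk 1: at line 1 remove [lbr,hvl] add [azdli,agm,dbb] -> 10 lines: khdhm hgz azdli agm dbb ntioa gpsgx icv kyntx qtmc
Hunk 2: at line 1 remove [azdli,agm,dbb] add [pqepz,lgxlt,wyk] -> 10 lines: khdhm hgz pqepz lgxlt wyk ntioa gpsgx icv kyntx qtmc
Hunk 3: at line 6 remove [gpsgx,icv,kyntx] add [snj,ivfag] -> 9 lines: khdhm hgz pqepz lgxlt wyk ntioa snj ivfag qtmc
Hunk 4: at line 6 remove [snj] add [mez,aunk,yhw] -> 11 lines: khdhm hgz pqepz lgxlt wyk ntioa mez aunk yhw ivfag qtmc
Hunk 5: at line 6 remove [mez] add [rez] -> 11 lines: khdhm hgz pqepz lgxlt wyk ntioa rez aunk yhw ivfag qtmc
Hunk 6: at line 4 remove [wyk,ntioa] add [tndt] -> 10 lines: khdhm hgz pqepz lgxlt tndt rez aunk yhw ivfag qtmc
Hunk 7: at line 6 remove [aunk,yhw,ivfag] add [lqwi] -> 8 lines: khdhm hgz pqepz lgxlt tndt rez lqwi qtmc

Answer: khdhm
hgz
pqepz
lgxlt
tndt
rez
lqwi
qtmc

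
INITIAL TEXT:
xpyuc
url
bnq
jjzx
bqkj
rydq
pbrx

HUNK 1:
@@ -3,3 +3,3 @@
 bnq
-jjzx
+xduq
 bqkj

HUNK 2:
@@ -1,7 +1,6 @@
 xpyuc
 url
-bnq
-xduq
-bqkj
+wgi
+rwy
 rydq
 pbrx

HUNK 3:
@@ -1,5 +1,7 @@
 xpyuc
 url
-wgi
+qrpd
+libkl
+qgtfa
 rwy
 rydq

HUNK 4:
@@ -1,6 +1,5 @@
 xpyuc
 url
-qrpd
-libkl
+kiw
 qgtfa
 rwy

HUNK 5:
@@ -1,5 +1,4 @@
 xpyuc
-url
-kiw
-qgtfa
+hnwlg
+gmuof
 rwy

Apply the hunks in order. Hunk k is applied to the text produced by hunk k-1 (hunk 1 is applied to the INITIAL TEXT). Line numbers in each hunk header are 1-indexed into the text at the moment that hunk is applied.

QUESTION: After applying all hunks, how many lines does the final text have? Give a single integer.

Hunk 1: at line 3 remove [jjzx] add [xduq] -> 7 lines: xpyuc url bnq xduq bqkj rydq pbrx
Hunk 2: at line 1 remove [bnq,xduq,bqkj] add [wgi,rwy] -> 6 lines: xpyuc url wgi rwy rydq pbrx
Hunk 3: at line 1 remove [wgi] add [qrpd,libkl,qgtfa] -> 8 lines: xpyuc url qrpd libkl qgtfa rwy rydq pbrx
Hunk 4: at line 1 remove [qrpd,libkl] add [kiw] -> 7 lines: xpyuc url kiw qgtfa rwy rydq pbrx
Hunk 5: at line 1 remove [url,kiw,qgtfa] add [hnwlg,gmuof] -> 6 lines: xpyuc hnwlg gmuof rwy rydq pbrx
Final line count: 6

Answer: 6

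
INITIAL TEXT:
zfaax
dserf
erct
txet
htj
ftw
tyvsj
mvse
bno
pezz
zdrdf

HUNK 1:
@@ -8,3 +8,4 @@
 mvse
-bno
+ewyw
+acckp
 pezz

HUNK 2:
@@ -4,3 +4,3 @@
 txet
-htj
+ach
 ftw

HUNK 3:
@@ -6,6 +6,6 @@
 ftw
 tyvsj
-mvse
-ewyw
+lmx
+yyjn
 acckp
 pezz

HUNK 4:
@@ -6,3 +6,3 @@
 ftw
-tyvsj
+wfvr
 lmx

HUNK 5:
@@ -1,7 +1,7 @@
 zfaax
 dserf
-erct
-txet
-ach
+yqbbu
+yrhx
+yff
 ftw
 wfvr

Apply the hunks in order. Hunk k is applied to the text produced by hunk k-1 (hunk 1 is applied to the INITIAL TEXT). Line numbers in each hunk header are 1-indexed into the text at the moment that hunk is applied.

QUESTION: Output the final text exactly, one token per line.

Hunk 1: at line 8 remove [bno] add [ewyw,acckp] -> 12 lines: zfaax dserf erct txet htj ftw tyvsj mvse ewyw acckp pezz zdrdf
Hunk 2: at line 4 remove [htj] add [ach] -> 12 lines: zfaax dserf erct txet ach ftw tyvsj mvse ewyw acckp pezz zdrdf
Hunk 3: at line 6 remove [mvse,ewyw] add [lmx,yyjn] -> 12 lines: zfaax dserf erct txet ach ftw tyvsj lmx yyjn acckp pezz zdrdf
Hunk 4: at line 6 remove [tyvsj] add [wfvr] -> 12 lines: zfaax dserf erct txet ach ftw wfvr lmx yyjn acckp pezz zdrdf
Hunk 5: at line 1 remove [erct,txet,ach] add [yqbbu,yrhx,yff] -> 12 lines: zfaax dserf yqbbu yrhx yff ftw wfvr lmx yyjn acckp pezz zdrdf

Answer: zfaax
dserf
yqbbu
yrhx
yff
ftw
wfvr
lmx
yyjn
acckp
pezz
zdrdf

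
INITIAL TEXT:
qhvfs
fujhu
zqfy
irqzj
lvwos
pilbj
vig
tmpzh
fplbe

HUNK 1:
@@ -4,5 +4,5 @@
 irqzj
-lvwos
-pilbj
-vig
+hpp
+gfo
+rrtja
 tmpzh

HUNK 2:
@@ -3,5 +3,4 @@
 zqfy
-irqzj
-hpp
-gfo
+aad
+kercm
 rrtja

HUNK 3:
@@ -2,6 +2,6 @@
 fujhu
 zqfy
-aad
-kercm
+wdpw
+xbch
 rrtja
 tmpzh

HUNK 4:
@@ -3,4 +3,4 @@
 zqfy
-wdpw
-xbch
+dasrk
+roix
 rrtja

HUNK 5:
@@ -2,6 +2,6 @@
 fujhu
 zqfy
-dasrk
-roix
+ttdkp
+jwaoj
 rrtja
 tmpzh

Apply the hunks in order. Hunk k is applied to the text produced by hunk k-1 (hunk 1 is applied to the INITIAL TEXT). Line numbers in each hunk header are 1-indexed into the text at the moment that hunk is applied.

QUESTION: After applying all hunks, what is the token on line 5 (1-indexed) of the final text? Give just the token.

Hunk 1: at line 4 remove [lvwos,pilbj,vig] add [hpp,gfo,rrtja] -> 9 lines: qhvfs fujhu zqfy irqzj hpp gfo rrtja tmpzh fplbe
Hunk 2: at line 3 remove [irqzj,hpp,gfo] add [aad,kercm] -> 8 lines: qhvfs fujhu zqfy aad kercm rrtja tmpzh fplbe
Hunk 3: at line 2 remove [aad,kercm] add [wdpw,xbch] -> 8 lines: qhvfs fujhu zqfy wdpw xbch rrtja tmpzh fplbe
Hunk 4: at line 3 remove [wdpw,xbch] add [dasrk,roix] -> 8 lines: qhvfs fujhu zqfy dasrk roix rrtja tmpzh fplbe
Hunk 5: at line 2 remove [dasrk,roix] add [ttdkp,jwaoj] -> 8 lines: qhvfs fujhu zqfy ttdkp jwaoj rrtja tmpzh fplbe
Final line 5: jwaoj

Answer: jwaoj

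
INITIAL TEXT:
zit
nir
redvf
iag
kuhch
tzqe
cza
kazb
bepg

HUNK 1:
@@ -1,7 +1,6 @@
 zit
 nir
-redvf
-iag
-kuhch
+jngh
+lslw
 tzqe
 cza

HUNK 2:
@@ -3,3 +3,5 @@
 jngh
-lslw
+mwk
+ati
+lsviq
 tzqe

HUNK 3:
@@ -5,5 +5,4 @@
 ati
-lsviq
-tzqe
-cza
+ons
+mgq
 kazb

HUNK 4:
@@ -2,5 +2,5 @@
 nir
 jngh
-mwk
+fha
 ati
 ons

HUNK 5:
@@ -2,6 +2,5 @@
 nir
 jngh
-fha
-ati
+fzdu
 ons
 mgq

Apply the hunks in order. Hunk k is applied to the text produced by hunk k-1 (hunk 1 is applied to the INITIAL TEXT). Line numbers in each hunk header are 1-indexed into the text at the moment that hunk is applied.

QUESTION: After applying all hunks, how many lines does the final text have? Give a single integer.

Hunk 1: at line 1 remove [redvf,iag,kuhch] add [jngh,lslw] -> 8 lines: zit nir jngh lslw tzqe cza kazb bepg
Hunk 2: at line 3 remove [lslw] add [mwk,ati,lsviq] -> 10 lines: zit nir jngh mwk ati lsviq tzqe cza kazb bepg
Hunk 3: at line 5 remove [lsviq,tzqe,cza] add [ons,mgq] -> 9 lines: zit nir jngh mwk ati ons mgq kazb bepg
Hunk 4: at line 2 remove [mwk] add [fha] -> 9 lines: zit nir jngh fha ati ons mgq kazb bepg
Hunk 5: at line 2 remove [fha,ati] add [fzdu] -> 8 lines: zit nir jngh fzdu ons mgq kazb bepg
Final line count: 8

Answer: 8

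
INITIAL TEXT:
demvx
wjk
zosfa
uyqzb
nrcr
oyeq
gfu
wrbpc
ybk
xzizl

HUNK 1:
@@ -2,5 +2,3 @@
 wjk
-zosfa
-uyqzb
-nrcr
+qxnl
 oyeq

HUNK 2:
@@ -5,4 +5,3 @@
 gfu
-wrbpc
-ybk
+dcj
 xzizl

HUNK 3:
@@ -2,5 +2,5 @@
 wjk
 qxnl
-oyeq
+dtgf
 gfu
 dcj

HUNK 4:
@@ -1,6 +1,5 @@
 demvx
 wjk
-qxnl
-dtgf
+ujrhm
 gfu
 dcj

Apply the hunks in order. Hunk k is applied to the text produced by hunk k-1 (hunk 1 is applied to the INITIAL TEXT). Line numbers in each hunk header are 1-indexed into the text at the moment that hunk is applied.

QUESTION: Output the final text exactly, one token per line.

Hunk 1: at line 2 remove [zosfa,uyqzb,nrcr] add [qxnl] -> 8 lines: demvx wjk qxnl oyeq gfu wrbpc ybk xzizl
Hunk 2: at line 5 remove [wrbpc,ybk] add [dcj] -> 7 lines: demvx wjk qxnl oyeq gfu dcj xzizl
Hunk 3: at line 2 remove [oyeq] add [dtgf] -> 7 lines: demvx wjk qxnl dtgf gfu dcj xzizl
Hunk 4: at line 1 remove [qxnl,dtgf] add [ujrhm] -> 6 lines: demvx wjk ujrhm gfu dcj xzizl

Answer: demvx
wjk
ujrhm
gfu
dcj
xzizl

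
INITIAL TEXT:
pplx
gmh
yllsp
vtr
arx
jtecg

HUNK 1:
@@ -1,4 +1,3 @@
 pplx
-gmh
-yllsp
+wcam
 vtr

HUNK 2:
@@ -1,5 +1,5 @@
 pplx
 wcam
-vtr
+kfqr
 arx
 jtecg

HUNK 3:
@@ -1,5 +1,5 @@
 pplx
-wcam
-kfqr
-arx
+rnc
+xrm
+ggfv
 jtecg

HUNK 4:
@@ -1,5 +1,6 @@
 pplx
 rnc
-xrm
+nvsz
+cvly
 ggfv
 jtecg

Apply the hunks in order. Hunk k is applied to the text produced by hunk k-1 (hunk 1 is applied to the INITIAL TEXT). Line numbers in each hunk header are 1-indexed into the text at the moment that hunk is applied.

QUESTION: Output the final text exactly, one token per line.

Hunk 1: at line 1 remove [gmh,yllsp] add [wcam] -> 5 lines: pplx wcam vtr arx jtecg
Hunk 2: at line 1 remove [vtr] add [kfqr] -> 5 lines: pplx wcam kfqr arx jtecg
Hunk 3: at line 1 remove [wcam,kfqr,arx] add [rnc,xrm,ggfv] -> 5 lines: pplx rnc xrm ggfv jtecg
Hunk 4: at line 1 remove [xrm] add [nvsz,cvly] -> 6 lines: pplx rnc nvsz cvly ggfv jtecg

Answer: pplx
rnc
nvsz
cvly
ggfv
jtecg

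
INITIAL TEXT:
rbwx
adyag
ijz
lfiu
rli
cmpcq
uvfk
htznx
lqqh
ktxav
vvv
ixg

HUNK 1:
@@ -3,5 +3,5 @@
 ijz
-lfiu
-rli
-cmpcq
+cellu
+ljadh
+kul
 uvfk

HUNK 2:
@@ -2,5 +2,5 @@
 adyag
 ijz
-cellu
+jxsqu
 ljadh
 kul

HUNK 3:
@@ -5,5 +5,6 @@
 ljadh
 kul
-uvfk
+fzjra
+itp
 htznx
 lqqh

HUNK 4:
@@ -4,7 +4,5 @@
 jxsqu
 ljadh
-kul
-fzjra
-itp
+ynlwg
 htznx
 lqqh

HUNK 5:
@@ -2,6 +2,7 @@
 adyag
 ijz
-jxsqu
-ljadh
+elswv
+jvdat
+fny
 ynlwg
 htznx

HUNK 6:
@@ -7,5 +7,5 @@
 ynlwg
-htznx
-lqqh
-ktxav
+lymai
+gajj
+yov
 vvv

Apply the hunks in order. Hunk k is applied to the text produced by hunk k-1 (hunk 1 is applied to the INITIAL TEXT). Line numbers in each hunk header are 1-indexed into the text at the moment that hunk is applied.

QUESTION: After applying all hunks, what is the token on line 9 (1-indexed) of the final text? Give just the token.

Hunk 1: at line 3 remove [lfiu,rli,cmpcq] add [cellu,ljadh,kul] -> 12 lines: rbwx adyag ijz cellu ljadh kul uvfk htznx lqqh ktxav vvv ixg
Hunk 2: at line 2 remove [cellu] add [jxsqu] -> 12 lines: rbwx adyag ijz jxsqu ljadh kul uvfk htznx lqqh ktxav vvv ixg
Hunk 3: at line 5 remove [uvfk] add [fzjra,itp] -> 13 lines: rbwx adyag ijz jxsqu ljadh kul fzjra itp htznx lqqh ktxav vvv ixg
Hunk 4: at line 4 remove [kul,fzjra,itp] add [ynlwg] -> 11 lines: rbwx adyag ijz jxsqu ljadh ynlwg htznx lqqh ktxav vvv ixg
Hunk 5: at line 2 remove [jxsqu,ljadh] add [elswv,jvdat,fny] -> 12 lines: rbwx adyag ijz elswv jvdat fny ynlwg htznx lqqh ktxav vvv ixg
Hunk 6: at line 7 remove [htznx,lqqh,ktxav] add [lymai,gajj,yov] -> 12 lines: rbwx adyag ijz elswv jvdat fny ynlwg lymai gajj yov vvv ixg
Final line 9: gajj

Answer: gajj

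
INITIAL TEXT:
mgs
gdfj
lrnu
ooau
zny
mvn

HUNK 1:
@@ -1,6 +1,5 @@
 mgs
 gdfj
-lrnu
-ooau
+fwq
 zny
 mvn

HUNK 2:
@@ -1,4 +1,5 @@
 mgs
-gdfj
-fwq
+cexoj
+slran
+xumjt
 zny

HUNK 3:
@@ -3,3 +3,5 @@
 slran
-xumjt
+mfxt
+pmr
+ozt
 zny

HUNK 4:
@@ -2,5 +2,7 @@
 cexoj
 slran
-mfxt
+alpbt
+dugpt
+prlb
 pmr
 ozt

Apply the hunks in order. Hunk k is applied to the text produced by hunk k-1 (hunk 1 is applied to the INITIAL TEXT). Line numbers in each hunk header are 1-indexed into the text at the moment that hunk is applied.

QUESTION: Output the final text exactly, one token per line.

Hunk 1: at line 1 remove [lrnu,ooau] add [fwq] -> 5 lines: mgs gdfj fwq zny mvn
Hunk 2: at line 1 remove [gdfj,fwq] add [cexoj,slran,xumjt] -> 6 lines: mgs cexoj slran xumjt zny mvn
Hunk 3: at line 3 remove [xumjt] add [mfxt,pmr,ozt] -> 8 lines: mgs cexoj slran mfxt pmr ozt zny mvn
Hunk 4: at line 2 remove [mfxt] add [alpbt,dugpt,prlb] -> 10 lines: mgs cexoj slran alpbt dugpt prlb pmr ozt zny mvn

Answer: mgs
cexoj
slran
alpbt
dugpt
prlb
pmr
ozt
zny
mvn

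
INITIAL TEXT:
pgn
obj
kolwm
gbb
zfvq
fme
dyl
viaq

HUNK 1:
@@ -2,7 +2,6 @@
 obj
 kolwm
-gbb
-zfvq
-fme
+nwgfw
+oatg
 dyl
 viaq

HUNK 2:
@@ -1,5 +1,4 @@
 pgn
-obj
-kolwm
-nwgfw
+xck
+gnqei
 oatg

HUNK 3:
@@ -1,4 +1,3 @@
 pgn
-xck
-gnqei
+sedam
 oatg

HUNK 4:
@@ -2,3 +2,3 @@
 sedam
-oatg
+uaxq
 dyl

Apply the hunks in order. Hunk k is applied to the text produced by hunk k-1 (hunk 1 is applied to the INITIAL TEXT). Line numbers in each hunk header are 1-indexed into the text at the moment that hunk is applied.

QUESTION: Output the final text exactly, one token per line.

Answer: pgn
sedam
uaxq
dyl
viaq

Derivation:
Hunk 1: at line 2 remove [gbb,zfvq,fme] add [nwgfw,oatg] -> 7 lines: pgn obj kolwm nwgfw oatg dyl viaq
Hunk 2: at line 1 remove [obj,kolwm,nwgfw] add [xck,gnqei] -> 6 lines: pgn xck gnqei oatg dyl viaq
Hunk 3: at line 1 remove [xck,gnqei] add [sedam] -> 5 lines: pgn sedam oatg dyl viaq
Hunk 4: at line 2 remove [oatg] add [uaxq] -> 5 lines: pgn sedam uaxq dyl viaq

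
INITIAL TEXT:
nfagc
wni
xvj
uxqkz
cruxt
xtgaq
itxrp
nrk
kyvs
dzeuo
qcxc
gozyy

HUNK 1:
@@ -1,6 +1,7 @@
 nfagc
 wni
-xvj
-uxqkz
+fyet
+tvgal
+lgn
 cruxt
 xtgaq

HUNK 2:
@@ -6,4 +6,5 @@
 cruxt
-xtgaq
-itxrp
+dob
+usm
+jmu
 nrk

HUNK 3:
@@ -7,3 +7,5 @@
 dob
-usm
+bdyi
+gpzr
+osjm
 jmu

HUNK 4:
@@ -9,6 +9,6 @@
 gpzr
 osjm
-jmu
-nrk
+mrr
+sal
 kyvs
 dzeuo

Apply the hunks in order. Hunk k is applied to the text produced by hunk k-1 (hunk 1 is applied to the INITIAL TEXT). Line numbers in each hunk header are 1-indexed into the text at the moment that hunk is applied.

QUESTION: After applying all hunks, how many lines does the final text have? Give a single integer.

Answer: 16

Derivation:
Hunk 1: at line 1 remove [xvj,uxqkz] add [fyet,tvgal,lgn] -> 13 lines: nfagc wni fyet tvgal lgn cruxt xtgaq itxrp nrk kyvs dzeuo qcxc gozyy
Hunk 2: at line 6 remove [xtgaq,itxrp] add [dob,usm,jmu] -> 14 lines: nfagc wni fyet tvgal lgn cruxt dob usm jmu nrk kyvs dzeuo qcxc gozyy
Hunk 3: at line 7 remove [usm] add [bdyi,gpzr,osjm] -> 16 lines: nfagc wni fyet tvgal lgn cruxt dob bdyi gpzr osjm jmu nrk kyvs dzeuo qcxc gozyy
Hunk 4: at line 9 remove [jmu,nrk] add [mrr,sal] -> 16 lines: nfagc wni fyet tvgal lgn cruxt dob bdyi gpzr osjm mrr sal kyvs dzeuo qcxc gozyy
Final line count: 16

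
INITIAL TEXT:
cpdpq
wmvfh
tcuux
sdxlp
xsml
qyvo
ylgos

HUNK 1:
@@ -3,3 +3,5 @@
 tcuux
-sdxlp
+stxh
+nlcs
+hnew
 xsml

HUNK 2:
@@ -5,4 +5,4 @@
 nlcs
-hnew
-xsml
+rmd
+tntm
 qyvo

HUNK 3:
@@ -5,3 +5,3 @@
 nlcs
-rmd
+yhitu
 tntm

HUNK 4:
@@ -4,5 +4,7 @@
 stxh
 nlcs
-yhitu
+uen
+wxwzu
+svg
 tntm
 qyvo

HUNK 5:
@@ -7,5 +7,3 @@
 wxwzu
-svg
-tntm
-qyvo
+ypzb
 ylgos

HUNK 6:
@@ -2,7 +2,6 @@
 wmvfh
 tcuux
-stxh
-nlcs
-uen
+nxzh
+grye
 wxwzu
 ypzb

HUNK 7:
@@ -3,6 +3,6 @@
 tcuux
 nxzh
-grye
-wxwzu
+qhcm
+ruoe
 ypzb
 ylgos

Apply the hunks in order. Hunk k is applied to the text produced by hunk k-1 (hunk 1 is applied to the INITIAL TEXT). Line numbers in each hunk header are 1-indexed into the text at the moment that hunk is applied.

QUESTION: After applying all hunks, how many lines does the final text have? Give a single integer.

Hunk 1: at line 3 remove [sdxlp] add [stxh,nlcs,hnew] -> 9 lines: cpdpq wmvfh tcuux stxh nlcs hnew xsml qyvo ylgos
Hunk 2: at line 5 remove [hnew,xsml] add [rmd,tntm] -> 9 lines: cpdpq wmvfh tcuux stxh nlcs rmd tntm qyvo ylgos
Hunk 3: at line 5 remove [rmd] add [yhitu] -> 9 lines: cpdpq wmvfh tcuux stxh nlcs yhitu tntm qyvo ylgos
Hunk 4: at line 4 remove [yhitu] add [uen,wxwzu,svg] -> 11 lines: cpdpq wmvfh tcuux stxh nlcs uen wxwzu svg tntm qyvo ylgos
Hunk 5: at line 7 remove [svg,tntm,qyvo] add [ypzb] -> 9 lines: cpdpq wmvfh tcuux stxh nlcs uen wxwzu ypzb ylgos
Hunk 6: at line 2 remove [stxh,nlcs,uen] add [nxzh,grye] -> 8 lines: cpdpq wmvfh tcuux nxzh grye wxwzu ypzb ylgos
Hunk 7: at line 3 remove [grye,wxwzu] add [qhcm,ruoe] -> 8 lines: cpdpq wmvfh tcuux nxzh qhcm ruoe ypzb ylgos
Final line count: 8

Answer: 8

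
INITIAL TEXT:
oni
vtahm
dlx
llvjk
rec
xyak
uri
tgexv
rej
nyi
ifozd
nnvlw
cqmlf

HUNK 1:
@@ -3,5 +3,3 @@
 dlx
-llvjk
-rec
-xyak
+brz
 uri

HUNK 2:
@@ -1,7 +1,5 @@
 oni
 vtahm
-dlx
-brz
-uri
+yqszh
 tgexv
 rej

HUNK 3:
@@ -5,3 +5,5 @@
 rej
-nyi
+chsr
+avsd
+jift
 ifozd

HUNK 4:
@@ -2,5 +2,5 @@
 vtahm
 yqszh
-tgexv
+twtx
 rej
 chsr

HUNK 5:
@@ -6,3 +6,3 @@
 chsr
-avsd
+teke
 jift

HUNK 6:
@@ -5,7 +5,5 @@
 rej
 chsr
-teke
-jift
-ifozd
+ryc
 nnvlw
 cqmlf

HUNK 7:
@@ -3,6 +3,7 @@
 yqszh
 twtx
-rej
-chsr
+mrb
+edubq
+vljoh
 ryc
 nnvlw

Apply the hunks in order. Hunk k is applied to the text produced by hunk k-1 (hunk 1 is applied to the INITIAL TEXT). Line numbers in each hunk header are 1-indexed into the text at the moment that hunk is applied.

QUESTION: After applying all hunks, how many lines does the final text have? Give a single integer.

Hunk 1: at line 3 remove [llvjk,rec,xyak] add [brz] -> 11 lines: oni vtahm dlx brz uri tgexv rej nyi ifozd nnvlw cqmlf
Hunk 2: at line 1 remove [dlx,brz,uri] add [yqszh] -> 9 lines: oni vtahm yqszh tgexv rej nyi ifozd nnvlw cqmlf
Hunk 3: at line 5 remove [nyi] add [chsr,avsd,jift] -> 11 lines: oni vtahm yqszh tgexv rej chsr avsd jift ifozd nnvlw cqmlf
Hunk 4: at line 2 remove [tgexv] add [twtx] -> 11 lines: oni vtahm yqszh twtx rej chsr avsd jift ifozd nnvlw cqmlf
Hunk 5: at line 6 remove [avsd] add [teke] -> 11 lines: oni vtahm yqszh twtx rej chsr teke jift ifozd nnvlw cqmlf
Hunk 6: at line 5 remove [teke,jift,ifozd] add [ryc] -> 9 lines: oni vtahm yqszh twtx rej chsr ryc nnvlw cqmlf
Hunk 7: at line 3 remove [rej,chsr] add [mrb,edubq,vljoh] -> 10 lines: oni vtahm yqszh twtx mrb edubq vljoh ryc nnvlw cqmlf
Final line count: 10

Answer: 10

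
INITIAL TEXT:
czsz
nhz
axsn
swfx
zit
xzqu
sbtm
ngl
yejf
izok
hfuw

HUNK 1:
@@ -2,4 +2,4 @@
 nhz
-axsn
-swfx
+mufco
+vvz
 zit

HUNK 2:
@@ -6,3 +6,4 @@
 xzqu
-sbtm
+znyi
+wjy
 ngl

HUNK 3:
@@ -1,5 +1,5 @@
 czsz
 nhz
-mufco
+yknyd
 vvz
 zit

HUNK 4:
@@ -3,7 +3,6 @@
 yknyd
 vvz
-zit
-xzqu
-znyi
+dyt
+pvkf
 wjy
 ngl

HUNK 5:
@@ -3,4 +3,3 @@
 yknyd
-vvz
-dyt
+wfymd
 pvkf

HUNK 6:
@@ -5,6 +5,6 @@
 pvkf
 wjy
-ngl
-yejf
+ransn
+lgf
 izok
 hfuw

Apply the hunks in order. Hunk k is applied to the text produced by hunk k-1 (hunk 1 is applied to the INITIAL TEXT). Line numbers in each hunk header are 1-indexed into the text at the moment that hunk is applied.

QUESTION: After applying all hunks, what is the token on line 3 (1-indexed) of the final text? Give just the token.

Answer: yknyd

Derivation:
Hunk 1: at line 2 remove [axsn,swfx] add [mufco,vvz] -> 11 lines: czsz nhz mufco vvz zit xzqu sbtm ngl yejf izok hfuw
Hunk 2: at line 6 remove [sbtm] add [znyi,wjy] -> 12 lines: czsz nhz mufco vvz zit xzqu znyi wjy ngl yejf izok hfuw
Hunk 3: at line 1 remove [mufco] add [yknyd] -> 12 lines: czsz nhz yknyd vvz zit xzqu znyi wjy ngl yejf izok hfuw
Hunk 4: at line 3 remove [zit,xzqu,znyi] add [dyt,pvkf] -> 11 lines: czsz nhz yknyd vvz dyt pvkf wjy ngl yejf izok hfuw
Hunk 5: at line 3 remove [vvz,dyt] add [wfymd] -> 10 lines: czsz nhz yknyd wfymd pvkf wjy ngl yejf izok hfuw
Hunk 6: at line 5 remove [ngl,yejf] add [ransn,lgf] -> 10 lines: czsz nhz yknyd wfymd pvkf wjy ransn lgf izok hfuw
Final line 3: yknyd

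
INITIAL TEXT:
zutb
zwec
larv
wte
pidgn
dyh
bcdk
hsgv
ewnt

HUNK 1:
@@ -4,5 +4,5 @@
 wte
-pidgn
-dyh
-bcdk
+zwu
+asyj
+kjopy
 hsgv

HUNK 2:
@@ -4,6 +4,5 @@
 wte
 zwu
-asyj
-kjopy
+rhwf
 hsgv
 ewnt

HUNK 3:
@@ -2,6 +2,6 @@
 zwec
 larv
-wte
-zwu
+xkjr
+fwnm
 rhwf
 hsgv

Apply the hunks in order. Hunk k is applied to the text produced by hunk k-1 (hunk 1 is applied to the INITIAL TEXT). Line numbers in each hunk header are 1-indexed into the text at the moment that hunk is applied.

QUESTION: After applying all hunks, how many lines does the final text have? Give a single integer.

Hunk 1: at line 4 remove [pidgn,dyh,bcdk] add [zwu,asyj,kjopy] -> 9 lines: zutb zwec larv wte zwu asyj kjopy hsgv ewnt
Hunk 2: at line 4 remove [asyj,kjopy] add [rhwf] -> 8 lines: zutb zwec larv wte zwu rhwf hsgv ewnt
Hunk 3: at line 2 remove [wte,zwu] add [xkjr,fwnm] -> 8 lines: zutb zwec larv xkjr fwnm rhwf hsgv ewnt
Final line count: 8

Answer: 8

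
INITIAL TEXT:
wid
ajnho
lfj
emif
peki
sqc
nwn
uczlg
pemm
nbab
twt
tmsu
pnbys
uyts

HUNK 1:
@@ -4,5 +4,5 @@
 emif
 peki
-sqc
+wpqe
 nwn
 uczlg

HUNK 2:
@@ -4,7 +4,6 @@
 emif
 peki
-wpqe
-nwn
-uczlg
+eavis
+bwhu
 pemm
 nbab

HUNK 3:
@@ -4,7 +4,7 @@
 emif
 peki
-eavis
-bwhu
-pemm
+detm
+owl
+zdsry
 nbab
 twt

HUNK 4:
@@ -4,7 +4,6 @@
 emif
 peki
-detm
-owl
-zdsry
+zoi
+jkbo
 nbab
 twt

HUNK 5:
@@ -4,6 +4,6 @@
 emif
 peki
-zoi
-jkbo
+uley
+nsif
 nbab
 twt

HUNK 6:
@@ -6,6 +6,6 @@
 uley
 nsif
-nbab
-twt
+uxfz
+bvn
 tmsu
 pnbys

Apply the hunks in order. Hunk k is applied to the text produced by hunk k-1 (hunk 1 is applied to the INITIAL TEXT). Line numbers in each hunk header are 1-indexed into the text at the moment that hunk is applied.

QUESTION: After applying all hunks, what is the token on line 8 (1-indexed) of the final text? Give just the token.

Hunk 1: at line 4 remove [sqc] add [wpqe] -> 14 lines: wid ajnho lfj emif peki wpqe nwn uczlg pemm nbab twt tmsu pnbys uyts
Hunk 2: at line 4 remove [wpqe,nwn,uczlg] add [eavis,bwhu] -> 13 lines: wid ajnho lfj emif peki eavis bwhu pemm nbab twt tmsu pnbys uyts
Hunk 3: at line 4 remove [eavis,bwhu,pemm] add [detm,owl,zdsry] -> 13 lines: wid ajnho lfj emif peki detm owl zdsry nbab twt tmsu pnbys uyts
Hunk 4: at line 4 remove [detm,owl,zdsry] add [zoi,jkbo] -> 12 lines: wid ajnho lfj emif peki zoi jkbo nbab twt tmsu pnbys uyts
Hunk 5: at line 4 remove [zoi,jkbo] add [uley,nsif] -> 12 lines: wid ajnho lfj emif peki uley nsif nbab twt tmsu pnbys uyts
Hunk 6: at line 6 remove [nbab,twt] add [uxfz,bvn] -> 12 lines: wid ajnho lfj emif peki uley nsif uxfz bvn tmsu pnbys uyts
Final line 8: uxfz

Answer: uxfz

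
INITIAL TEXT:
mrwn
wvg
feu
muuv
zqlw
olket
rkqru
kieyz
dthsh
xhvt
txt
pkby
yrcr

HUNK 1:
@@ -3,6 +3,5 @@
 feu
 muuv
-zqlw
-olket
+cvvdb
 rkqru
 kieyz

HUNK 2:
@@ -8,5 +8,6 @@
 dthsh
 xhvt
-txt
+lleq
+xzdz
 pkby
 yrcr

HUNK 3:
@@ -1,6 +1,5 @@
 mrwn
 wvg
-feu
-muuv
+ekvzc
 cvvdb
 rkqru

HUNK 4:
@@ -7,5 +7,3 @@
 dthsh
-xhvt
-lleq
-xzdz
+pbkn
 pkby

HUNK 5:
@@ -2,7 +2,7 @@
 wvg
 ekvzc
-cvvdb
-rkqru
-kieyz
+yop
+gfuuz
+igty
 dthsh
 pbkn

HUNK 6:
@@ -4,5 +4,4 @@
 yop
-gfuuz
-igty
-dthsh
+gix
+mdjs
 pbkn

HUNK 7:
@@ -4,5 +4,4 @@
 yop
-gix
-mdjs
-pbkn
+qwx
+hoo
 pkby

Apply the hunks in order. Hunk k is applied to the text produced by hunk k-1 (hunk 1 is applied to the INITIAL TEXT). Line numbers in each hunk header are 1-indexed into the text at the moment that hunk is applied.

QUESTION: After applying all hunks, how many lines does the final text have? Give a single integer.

Answer: 8

Derivation:
Hunk 1: at line 3 remove [zqlw,olket] add [cvvdb] -> 12 lines: mrwn wvg feu muuv cvvdb rkqru kieyz dthsh xhvt txt pkby yrcr
Hunk 2: at line 8 remove [txt] add [lleq,xzdz] -> 13 lines: mrwn wvg feu muuv cvvdb rkqru kieyz dthsh xhvt lleq xzdz pkby yrcr
Hunk 3: at line 1 remove [feu,muuv] add [ekvzc] -> 12 lines: mrwn wvg ekvzc cvvdb rkqru kieyz dthsh xhvt lleq xzdz pkby yrcr
Hunk 4: at line 7 remove [xhvt,lleq,xzdz] add [pbkn] -> 10 lines: mrwn wvg ekvzc cvvdb rkqru kieyz dthsh pbkn pkby yrcr
Hunk 5: at line 2 remove [cvvdb,rkqru,kieyz] add [yop,gfuuz,igty] -> 10 lines: mrwn wvg ekvzc yop gfuuz igty dthsh pbkn pkby yrcr
Hunk 6: at line 4 remove [gfuuz,igty,dthsh] add [gix,mdjs] -> 9 lines: mrwn wvg ekvzc yop gix mdjs pbkn pkby yrcr
Hunk 7: at line 4 remove [gix,mdjs,pbkn] add [qwx,hoo] -> 8 lines: mrwn wvg ekvzc yop qwx hoo pkby yrcr
Final line count: 8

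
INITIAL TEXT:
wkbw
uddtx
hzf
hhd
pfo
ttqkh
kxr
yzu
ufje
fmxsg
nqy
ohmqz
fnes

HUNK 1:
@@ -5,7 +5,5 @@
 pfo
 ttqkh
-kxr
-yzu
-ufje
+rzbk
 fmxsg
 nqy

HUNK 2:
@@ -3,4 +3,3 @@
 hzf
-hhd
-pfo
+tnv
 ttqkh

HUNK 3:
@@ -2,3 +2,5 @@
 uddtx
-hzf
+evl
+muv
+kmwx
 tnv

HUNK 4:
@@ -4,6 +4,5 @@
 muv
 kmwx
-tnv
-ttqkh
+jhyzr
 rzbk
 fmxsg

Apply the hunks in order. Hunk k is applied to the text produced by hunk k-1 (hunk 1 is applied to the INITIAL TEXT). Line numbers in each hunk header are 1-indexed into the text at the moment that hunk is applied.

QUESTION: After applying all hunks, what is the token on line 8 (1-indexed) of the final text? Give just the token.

Answer: fmxsg

Derivation:
Hunk 1: at line 5 remove [kxr,yzu,ufje] add [rzbk] -> 11 lines: wkbw uddtx hzf hhd pfo ttqkh rzbk fmxsg nqy ohmqz fnes
Hunk 2: at line 3 remove [hhd,pfo] add [tnv] -> 10 lines: wkbw uddtx hzf tnv ttqkh rzbk fmxsg nqy ohmqz fnes
Hunk 3: at line 2 remove [hzf] add [evl,muv,kmwx] -> 12 lines: wkbw uddtx evl muv kmwx tnv ttqkh rzbk fmxsg nqy ohmqz fnes
Hunk 4: at line 4 remove [tnv,ttqkh] add [jhyzr] -> 11 lines: wkbw uddtx evl muv kmwx jhyzr rzbk fmxsg nqy ohmqz fnes
Final line 8: fmxsg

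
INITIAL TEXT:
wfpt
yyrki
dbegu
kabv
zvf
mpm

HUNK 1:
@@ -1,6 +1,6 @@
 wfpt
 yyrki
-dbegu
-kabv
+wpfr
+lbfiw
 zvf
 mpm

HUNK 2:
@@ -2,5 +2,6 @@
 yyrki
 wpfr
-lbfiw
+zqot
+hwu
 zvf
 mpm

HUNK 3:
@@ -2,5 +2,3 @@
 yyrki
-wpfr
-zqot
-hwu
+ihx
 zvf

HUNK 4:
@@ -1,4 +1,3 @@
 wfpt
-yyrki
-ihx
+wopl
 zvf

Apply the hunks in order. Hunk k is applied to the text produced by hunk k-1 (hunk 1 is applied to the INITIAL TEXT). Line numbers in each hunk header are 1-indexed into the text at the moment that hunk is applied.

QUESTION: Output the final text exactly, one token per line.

Answer: wfpt
wopl
zvf
mpm

Derivation:
Hunk 1: at line 1 remove [dbegu,kabv] add [wpfr,lbfiw] -> 6 lines: wfpt yyrki wpfr lbfiw zvf mpm
Hunk 2: at line 2 remove [lbfiw] add [zqot,hwu] -> 7 lines: wfpt yyrki wpfr zqot hwu zvf mpm
Hunk 3: at line 2 remove [wpfr,zqot,hwu] add [ihx] -> 5 lines: wfpt yyrki ihx zvf mpm
Hunk 4: at line 1 remove [yyrki,ihx] add [wopl] -> 4 lines: wfpt wopl zvf mpm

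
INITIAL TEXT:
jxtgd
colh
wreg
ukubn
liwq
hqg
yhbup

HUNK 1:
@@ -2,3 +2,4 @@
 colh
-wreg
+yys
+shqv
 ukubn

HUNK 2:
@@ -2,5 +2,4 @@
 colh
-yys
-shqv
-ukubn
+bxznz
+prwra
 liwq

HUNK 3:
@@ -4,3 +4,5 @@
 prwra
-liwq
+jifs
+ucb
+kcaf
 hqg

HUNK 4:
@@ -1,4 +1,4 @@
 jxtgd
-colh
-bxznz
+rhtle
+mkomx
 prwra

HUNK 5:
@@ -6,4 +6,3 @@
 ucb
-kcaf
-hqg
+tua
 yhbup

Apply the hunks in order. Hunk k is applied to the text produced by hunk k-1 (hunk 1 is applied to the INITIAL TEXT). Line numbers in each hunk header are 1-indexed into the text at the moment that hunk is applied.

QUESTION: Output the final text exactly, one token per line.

Answer: jxtgd
rhtle
mkomx
prwra
jifs
ucb
tua
yhbup

Derivation:
Hunk 1: at line 2 remove [wreg] add [yys,shqv] -> 8 lines: jxtgd colh yys shqv ukubn liwq hqg yhbup
Hunk 2: at line 2 remove [yys,shqv,ukubn] add [bxznz,prwra] -> 7 lines: jxtgd colh bxznz prwra liwq hqg yhbup
Hunk 3: at line 4 remove [liwq] add [jifs,ucb,kcaf] -> 9 lines: jxtgd colh bxznz prwra jifs ucb kcaf hqg yhbup
Hunk 4: at line 1 remove [colh,bxznz] add [rhtle,mkomx] -> 9 lines: jxtgd rhtle mkomx prwra jifs ucb kcaf hqg yhbup
Hunk 5: at line 6 remove [kcaf,hqg] add [tua] -> 8 lines: jxtgd rhtle mkomx prwra jifs ucb tua yhbup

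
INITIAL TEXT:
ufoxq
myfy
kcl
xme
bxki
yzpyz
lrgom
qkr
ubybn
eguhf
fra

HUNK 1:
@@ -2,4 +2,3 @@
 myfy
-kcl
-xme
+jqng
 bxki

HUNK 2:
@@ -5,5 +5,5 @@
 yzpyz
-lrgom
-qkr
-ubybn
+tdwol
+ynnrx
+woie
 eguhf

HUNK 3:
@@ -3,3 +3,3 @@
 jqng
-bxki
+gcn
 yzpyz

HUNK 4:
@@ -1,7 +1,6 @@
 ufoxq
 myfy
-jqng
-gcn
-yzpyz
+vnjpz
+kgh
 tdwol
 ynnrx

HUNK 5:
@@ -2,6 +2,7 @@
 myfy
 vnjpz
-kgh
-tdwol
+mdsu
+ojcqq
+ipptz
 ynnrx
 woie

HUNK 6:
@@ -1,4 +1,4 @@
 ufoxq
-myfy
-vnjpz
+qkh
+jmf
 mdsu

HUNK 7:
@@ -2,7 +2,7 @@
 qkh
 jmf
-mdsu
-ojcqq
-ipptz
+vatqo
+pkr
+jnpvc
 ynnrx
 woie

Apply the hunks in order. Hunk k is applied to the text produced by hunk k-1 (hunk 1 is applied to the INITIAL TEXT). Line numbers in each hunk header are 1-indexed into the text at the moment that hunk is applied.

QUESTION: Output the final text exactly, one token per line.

Answer: ufoxq
qkh
jmf
vatqo
pkr
jnpvc
ynnrx
woie
eguhf
fra

Derivation:
Hunk 1: at line 2 remove [kcl,xme] add [jqng] -> 10 lines: ufoxq myfy jqng bxki yzpyz lrgom qkr ubybn eguhf fra
Hunk 2: at line 5 remove [lrgom,qkr,ubybn] add [tdwol,ynnrx,woie] -> 10 lines: ufoxq myfy jqng bxki yzpyz tdwol ynnrx woie eguhf fra
Hunk 3: at line 3 remove [bxki] add [gcn] -> 10 lines: ufoxq myfy jqng gcn yzpyz tdwol ynnrx woie eguhf fra
Hunk 4: at line 1 remove [jqng,gcn,yzpyz] add [vnjpz,kgh] -> 9 lines: ufoxq myfy vnjpz kgh tdwol ynnrx woie eguhf fra
Hunk 5: at line 2 remove [kgh,tdwol] add [mdsu,ojcqq,ipptz] -> 10 lines: ufoxq myfy vnjpz mdsu ojcqq ipptz ynnrx woie eguhf fra
Hunk 6: at line 1 remove [myfy,vnjpz] add [qkh,jmf] -> 10 lines: ufoxq qkh jmf mdsu ojcqq ipptz ynnrx woie eguhf fra
Hunk 7: at line 2 remove [mdsu,ojcqq,ipptz] add [vatqo,pkr,jnpvc] -> 10 lines: ufoxq qkh jmf vatqo pkr jnpvc ynnrx woie eguhf fra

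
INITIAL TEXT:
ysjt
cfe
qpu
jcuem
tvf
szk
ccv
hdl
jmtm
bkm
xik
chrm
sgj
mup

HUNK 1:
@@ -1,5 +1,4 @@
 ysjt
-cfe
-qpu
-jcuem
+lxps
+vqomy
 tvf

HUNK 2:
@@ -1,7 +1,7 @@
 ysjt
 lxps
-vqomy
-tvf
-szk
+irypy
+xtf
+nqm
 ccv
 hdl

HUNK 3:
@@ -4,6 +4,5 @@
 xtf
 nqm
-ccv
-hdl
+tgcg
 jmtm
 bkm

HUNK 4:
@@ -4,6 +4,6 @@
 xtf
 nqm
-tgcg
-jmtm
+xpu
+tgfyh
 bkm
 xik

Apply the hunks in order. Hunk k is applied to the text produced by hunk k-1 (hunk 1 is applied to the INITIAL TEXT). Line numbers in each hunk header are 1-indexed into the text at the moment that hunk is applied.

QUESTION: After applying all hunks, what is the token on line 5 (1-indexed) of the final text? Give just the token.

Hunk 1: at line 1 remove [cfe,qpu,jcuem] add [lxps,vqomy] -> 13 lines: ysjt lxps vqomy tvf szk ccv hdl jmtm bkm xik chrm sgj mup
Hunk 2: at line 1 remove [vqomy,tvf,szk] add [irypy,xtf,nqm] -> 13 lines: ysjt lxps irypy xtf nqm ccv hdl jmtm bkm xik chrm sgj mup
Hunk 3: at line 4 remove [ccv,hdl] add [tgcg] -> 12 lines: ysjt lxps irypy xtf nqm tgcg jmtm bkm xik chrm sgj mup
Hunk 4: at line 4 remove [tgcg,jmtm] add [xpu,tgfyh] -> 12 lines: ysjt lxps irypy xtf nqm xpu tgfyh bkm xik chrm sgj mup
Final line 5: nqm

Answer: nqm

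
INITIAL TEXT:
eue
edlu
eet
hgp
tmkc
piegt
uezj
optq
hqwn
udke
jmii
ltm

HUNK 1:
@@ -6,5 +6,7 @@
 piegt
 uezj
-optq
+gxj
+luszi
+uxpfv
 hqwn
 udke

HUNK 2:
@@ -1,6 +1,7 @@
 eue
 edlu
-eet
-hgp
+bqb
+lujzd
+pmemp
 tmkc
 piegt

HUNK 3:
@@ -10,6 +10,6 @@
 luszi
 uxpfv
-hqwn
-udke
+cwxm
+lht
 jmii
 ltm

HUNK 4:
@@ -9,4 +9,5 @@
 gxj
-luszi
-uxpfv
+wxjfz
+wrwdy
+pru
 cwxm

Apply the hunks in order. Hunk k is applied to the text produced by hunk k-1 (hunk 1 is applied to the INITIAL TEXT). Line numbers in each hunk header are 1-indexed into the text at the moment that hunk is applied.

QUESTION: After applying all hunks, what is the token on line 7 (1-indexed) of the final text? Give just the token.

Answer: piegt

Derivation:
Hunk 1: at line 6 remove [optq] add [gxj,luszi,uxpfv] -> 14 lines: eue edlu eet hgp tmkc piegt uezj gxj luszi uxpfv hqwn udke jmii ltm
Hunk 2: at line 1 remove [eet,hgp] add [bqb,lujzd,pmemp] -> 15 lines: eue edlu bqb lujzd pmemp tmkc piegt uezj gxj luszi uxpfv hqwn udke jmii ltm
Hunk 3: at line 10 remove [hqwn,udke] add [cwxm,lht] -> 15 lines: eue edlu bqb lujzd pmemp tmkc piegt uezj gxj luszi uxpfv cwxm lht jmii ltm
Hunk 4: at line 9 remove [luszi,uxpfv] add [wxjfz,wrwdy,pru] -> 16 lines: eue edlu bqb lujzd pmemp tmkc piegt uezj gxj wxjfz wrwdy pru cwxm lht jmii ltm
Final line 7: piegt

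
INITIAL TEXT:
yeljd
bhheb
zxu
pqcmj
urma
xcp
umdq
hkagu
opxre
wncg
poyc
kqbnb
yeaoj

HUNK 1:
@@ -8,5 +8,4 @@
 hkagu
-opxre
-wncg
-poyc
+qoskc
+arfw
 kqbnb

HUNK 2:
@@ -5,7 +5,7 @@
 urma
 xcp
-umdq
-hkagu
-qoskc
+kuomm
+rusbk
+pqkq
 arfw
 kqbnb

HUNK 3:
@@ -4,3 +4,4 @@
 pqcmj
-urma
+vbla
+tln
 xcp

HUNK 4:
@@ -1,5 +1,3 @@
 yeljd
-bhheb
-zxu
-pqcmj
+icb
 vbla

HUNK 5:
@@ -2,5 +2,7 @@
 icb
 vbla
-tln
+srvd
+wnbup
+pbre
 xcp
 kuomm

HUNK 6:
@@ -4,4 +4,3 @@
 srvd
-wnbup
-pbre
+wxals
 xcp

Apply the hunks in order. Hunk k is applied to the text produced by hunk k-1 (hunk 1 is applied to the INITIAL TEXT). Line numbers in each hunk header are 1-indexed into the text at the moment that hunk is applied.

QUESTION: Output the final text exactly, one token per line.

Answer: yeljd
icb
vbla
srvd
wxals
xcp
kuomm
rusbk
pqkq
arfw
kqbnb
yeaoj

Derivation:
Hunk 1: at line 8 remove [opxre,wncg,poyc] add [qoskc,arfw] -> 12 lines: yeljd bhheb zxu pqcmj urma xcp umdq hkagu qoskc arfw kqbnb yeaoj
Hunk 2: at line 5 remove [umdq,hkagu,qoskc] add [kuomm,rusbk,pqkq] -> 12 lines: yeljd bhheb zxu pqcmj urma xcp kuomm rusbk pqkq arfw kqbnb yeaoj
Hunk 3: at line 4 remove [urma] add [vbla,tln] -> 13 lines: yeljd bhheb zxu pqcmj vbla tln xcp kuomm rusbk pqkq arfw kqbnb yeaoj
Hunk 4: at line 1 remove [bhheb,zxu,pqcmj] add [icb] -> 11 lines: yeljd icb vbla tln xcp kuomm rusbk pqkq arfw kqbnb yeaoj
Hunk 5: at line 2 remove [tln] add [srvd,wnbup,pbre] -> 13 lines: yeljd icb vbla srvd wnbup pbre xcp kuomm rusbk pqkq arfw kqbnb yeaoj
Hunk 6: at line 4 remove [wnbup,pbre] add [wxals] -> 12 lines: yeljd icb vbla srvd wxals xcp kuomm rusbk pqkq arfw kqbnb yeaoj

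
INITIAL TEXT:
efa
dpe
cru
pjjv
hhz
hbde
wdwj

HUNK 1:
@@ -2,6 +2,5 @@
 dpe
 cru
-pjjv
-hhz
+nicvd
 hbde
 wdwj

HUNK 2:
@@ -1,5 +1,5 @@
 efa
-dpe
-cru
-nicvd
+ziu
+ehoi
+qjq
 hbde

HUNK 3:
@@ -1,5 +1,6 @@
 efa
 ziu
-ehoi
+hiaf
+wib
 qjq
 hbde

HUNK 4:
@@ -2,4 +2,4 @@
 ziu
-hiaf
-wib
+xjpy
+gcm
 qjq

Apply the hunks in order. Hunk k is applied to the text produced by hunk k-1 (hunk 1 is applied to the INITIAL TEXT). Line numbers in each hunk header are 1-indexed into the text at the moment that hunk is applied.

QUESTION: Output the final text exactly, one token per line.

Hunk 1: at line 2 remove [pjjv,hhz] add [nicvd] -> 6 lines: efa dpe cru nicvd hbde wdwj
Hunk 2: at line 1 remove [dpe,cru,nicvd] add [ziu,ehoi,qjq] -> 6 lines: efa ziu ehoi qjq hbde wdwj
Hunk 3: at line 1 remove [ehoi] add [hiaf,wib] -> 7 lines: efa ziu hiaf wib qjq hbde wdwj
Hunk 4: at line 2 remove [hiaf,wib] add [xjpy,gcm] -> 7 lines: efa ziu xjpy gcm qjq hbde wdwj

Answer: efa
ziu
xjpy
gcm
qjq
hbde
wdwj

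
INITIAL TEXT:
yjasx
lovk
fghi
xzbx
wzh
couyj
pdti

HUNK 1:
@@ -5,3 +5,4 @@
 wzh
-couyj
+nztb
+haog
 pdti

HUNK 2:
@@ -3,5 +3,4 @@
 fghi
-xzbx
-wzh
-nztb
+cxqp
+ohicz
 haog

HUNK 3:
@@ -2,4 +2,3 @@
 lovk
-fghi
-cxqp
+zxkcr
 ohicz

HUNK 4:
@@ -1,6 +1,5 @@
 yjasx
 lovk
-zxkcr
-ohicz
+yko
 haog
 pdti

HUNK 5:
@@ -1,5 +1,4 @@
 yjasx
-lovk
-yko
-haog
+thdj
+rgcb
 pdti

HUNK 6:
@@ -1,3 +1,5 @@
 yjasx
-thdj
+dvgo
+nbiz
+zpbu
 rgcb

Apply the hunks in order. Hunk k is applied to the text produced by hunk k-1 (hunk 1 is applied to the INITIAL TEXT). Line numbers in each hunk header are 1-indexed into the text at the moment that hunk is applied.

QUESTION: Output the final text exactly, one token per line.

Hunk 1: at line 5 remove [couyj] add [nztb,haog] -> 8 lines: yjasx lovk fghi xzbx wzh nztb haog pdti
Hunk 2: at line 3 remove [xzbx,wzh,nztb] add [cxqp,ohicz] -> 7 lines: yjasx lovk fghi cxqp ohicz haog pdti
Hunk 3: at line 2 remove [fghi,cxqp] add [zxkcr] -> 6 lines: yjasx lovk zxkcr ohicz haog pdti
Hunk 4: at line 1 remove [zxkcr,ohicz] add [yko] -> 5 lines: yjasx lovk yko haog pdti
Hunk 5: at line 1 remove [lovk,yko,haog] add [thdj,rgcb] -> 4 lines: yjasx thdj rgcb pdti
Hunk 6: at line 1 remove [thdj] add [dvgo,nbiz,zpbu] -> 6 lines: yjasx dvgo nbiz zpbu rgcb pdti

Answer: yjasx
dvgo
nbiz
zpbu
rgcb
pdti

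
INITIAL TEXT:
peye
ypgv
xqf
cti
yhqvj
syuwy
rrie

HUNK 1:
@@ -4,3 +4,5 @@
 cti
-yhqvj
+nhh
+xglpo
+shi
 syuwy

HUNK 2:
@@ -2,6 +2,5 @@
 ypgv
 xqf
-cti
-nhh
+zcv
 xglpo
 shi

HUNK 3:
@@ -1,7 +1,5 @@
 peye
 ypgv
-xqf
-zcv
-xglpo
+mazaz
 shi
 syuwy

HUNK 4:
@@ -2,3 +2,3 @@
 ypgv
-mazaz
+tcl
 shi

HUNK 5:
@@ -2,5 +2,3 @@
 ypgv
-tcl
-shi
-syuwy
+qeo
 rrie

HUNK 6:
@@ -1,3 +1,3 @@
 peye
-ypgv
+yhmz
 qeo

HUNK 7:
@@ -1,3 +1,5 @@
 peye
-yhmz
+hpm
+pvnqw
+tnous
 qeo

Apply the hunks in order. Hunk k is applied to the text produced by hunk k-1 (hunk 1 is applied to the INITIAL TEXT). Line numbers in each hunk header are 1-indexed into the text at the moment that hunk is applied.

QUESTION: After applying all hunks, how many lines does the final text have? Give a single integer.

Answer: 6

Derivation:
Hunk 1: at line 4 remove [yhqvj] add [nhh,xglpo,shi] -> 9 lines: peye ypgv xqf cti nhh xglpo shi syuwy rrie
Hunk 2: at line 2 remove [cti,nhh] add [zcv] -> 8 lines: peye ypgv xqf zcv xglpo shi syuwy rrie
Hunk 3: at line 1 remove [xqf,zcv,xglpo] add [mazaz] -> 6 lines: peye ypgv mazaz shi syuwy rrie
Hunk 4: at line 2 remove [mazaz] add [tcl] -> 6 lines: peye ypgv tcl shi syuwy rrie
Hunk 5: at line 2 remove [tcl,shi,syuwy] add [qeo] -> 4 lines: peye ypgv qeo rrie
Hunk 6: at line 1 remove [ypgv] add [yhmz] -> 4 lines: peye yhmz qeo rrie
Hunk 7: at line 1 remove [yhmz] add [hpm,pvnqw,tnous] -> 6 lines: peye hpm pvnqw tnous qeo rrie
Final line count: 6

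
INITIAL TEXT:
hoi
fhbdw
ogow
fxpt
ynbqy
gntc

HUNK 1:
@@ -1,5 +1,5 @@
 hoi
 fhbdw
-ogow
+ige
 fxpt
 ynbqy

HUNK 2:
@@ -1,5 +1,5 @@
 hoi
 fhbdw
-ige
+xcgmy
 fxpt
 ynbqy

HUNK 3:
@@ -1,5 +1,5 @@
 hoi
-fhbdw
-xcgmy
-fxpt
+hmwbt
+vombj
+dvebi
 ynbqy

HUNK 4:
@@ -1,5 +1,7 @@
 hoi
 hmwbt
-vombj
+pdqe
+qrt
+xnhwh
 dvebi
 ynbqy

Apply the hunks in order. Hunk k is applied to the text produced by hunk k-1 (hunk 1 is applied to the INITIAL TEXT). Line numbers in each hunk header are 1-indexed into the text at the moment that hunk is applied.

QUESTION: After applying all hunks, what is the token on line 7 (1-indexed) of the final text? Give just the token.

Answer: ynbqy

Derivation:
Hunk 1: at line 1 remove [ogow] add [ige] -> 6 lines: hoi fhbdw ige fxpt ynbqy gntc
Hunk 2: at line 1 remove [ige] add [xcgmy] -> 6 lines: hoi fhbdw xcgmy fxpt ynbqy gntc
Hunk 3: at line 1 remove [fhbdw,xcgmy,fxpt] add [hmwbt,vombj,dvebi] -> 6 lines: hoi hmwbt vombj dvebi ynbqy gntc
Hunk 4: at line 1 remove [vombj] add [pdqe,qrt,xnhwh] -> 8 lines: hoi hmwbt pdqe qrt xnhwh dvebi ynbqy gntc
Final line 7: ynbqy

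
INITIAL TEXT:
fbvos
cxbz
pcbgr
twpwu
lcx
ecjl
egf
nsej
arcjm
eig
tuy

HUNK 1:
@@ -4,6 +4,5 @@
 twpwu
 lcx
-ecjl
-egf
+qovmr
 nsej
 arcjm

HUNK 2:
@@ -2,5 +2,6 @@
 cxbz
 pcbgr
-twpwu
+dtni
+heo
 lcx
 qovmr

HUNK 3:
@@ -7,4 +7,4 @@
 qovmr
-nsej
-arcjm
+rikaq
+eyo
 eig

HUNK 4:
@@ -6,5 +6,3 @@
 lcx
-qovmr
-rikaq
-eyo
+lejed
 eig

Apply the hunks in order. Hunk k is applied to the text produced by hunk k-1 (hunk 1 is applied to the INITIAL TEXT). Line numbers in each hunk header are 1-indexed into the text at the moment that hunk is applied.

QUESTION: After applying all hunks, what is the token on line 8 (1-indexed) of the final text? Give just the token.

Hunk 1: at line 4 remove [ecjl,egf] add [qovmr] -> 10 lines: fbvos cxbz pcbgr twpwu lcx qovmr nsej arcjm eig tuy
Hunk 2: at line 2 remove [twpwu] add [dtni,heo] -> 11 lines: fbvos cxbz pcbgr dtni heo lcx qovmr nsej arcjm eig tuy
Hunk 3: at line 7 remove [nsej,arcjm] add [rikaq,eyo] -> 11 lines: fbvos cxbz pcbgr dtni heo lcx qovmr rikaq eyo eig tuy
Hunk 4: at line 6 remove [qovmr,rikaq,eyo] add [lejed] -> 9 lines: fbvos cxbz pcbgr dtni heo lcx lejed eig tuy
Final line 8: eig

Answer: eig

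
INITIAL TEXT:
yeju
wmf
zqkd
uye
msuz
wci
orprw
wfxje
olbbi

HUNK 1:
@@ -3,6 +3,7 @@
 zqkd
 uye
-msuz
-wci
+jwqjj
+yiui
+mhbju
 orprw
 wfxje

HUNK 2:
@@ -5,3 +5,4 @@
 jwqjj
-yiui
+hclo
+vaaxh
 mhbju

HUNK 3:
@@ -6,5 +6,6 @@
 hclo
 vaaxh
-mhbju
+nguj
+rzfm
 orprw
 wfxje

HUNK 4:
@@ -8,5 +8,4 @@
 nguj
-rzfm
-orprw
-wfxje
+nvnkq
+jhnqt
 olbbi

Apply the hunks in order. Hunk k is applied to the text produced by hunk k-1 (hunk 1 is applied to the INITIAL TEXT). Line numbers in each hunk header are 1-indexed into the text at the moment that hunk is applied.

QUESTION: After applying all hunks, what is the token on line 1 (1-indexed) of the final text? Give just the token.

Answer: yeju

Derivation:
Hunk 1: at line 3 remove [msuz,wci] add [jwqjj,yiui,mhbju] -> 10 lines: yeju wmf zqkd uye jwqjj yiui mhbju orprw wfxje olbbi
Hunk 2: at line 5 remove [yiui] add [hclo,vaaxh] -> 11 lines: yeju wmf zqkd uye jwqjj hclo vaaxh mhbju orprw wfxje olbbi
Hunk 3: at line 6 remove [mhbju] add [nguj,rzfm] -> 12 lines: yeju wmf zqkd uye jwqjj hclo vaaxh nguj rzfm orprw wfxje olbbi
Hunk 4: at line 8 remove [rzfm,orprw,wfxje] add [nvnkq,jhnqt] -> 11 lines: yeju wmf zqkd uye jwqjj hclo vaaxh nguj nvnkq jhnqt olbbi
Final line 1: yeju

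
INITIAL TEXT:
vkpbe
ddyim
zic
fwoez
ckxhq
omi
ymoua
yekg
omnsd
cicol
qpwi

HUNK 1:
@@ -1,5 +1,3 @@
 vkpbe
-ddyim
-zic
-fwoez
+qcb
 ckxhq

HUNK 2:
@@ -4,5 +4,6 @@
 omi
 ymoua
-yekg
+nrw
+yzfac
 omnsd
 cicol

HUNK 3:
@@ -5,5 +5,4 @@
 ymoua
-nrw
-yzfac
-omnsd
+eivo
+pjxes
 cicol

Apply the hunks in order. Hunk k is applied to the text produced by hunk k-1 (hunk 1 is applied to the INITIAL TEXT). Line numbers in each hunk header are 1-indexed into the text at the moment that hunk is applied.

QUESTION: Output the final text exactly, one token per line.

Answer: vkpbe
qcb
ckxhq
omi
ymoua
eivo
pjxes
cicol
qpwi

Derivation:
Hunk 1: at line 1 remove [ddyim,zic,fwoez] add [qcb] -> 9 lines: vkpbe qcb ckxhq omi ymoua yekg omnsd cicol qpwi
Hunk 2: at line 4 remove [yekg] add [nrw,yzfac] -> 10 lines: vkpbe qcb ckxhq omi ymoua nrw yzfac omnsd cicol qpwi
Hunk 3: at line 5 remove [nrw,yzfac,omnsd] add [eivo,pjxes] -> 9 lines: vkpbe qcb ckxhq omi ymoua eivo pjxes cicol qpwi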